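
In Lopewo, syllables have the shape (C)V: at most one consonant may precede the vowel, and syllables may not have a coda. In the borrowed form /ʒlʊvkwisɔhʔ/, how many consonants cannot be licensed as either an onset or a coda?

Under (C)V, the unsyllabifiable consonants are /ʒ/, /v/, /k/, /h/, /ʔ/ (no codas are permitted; onsets are limited to one consonant).

5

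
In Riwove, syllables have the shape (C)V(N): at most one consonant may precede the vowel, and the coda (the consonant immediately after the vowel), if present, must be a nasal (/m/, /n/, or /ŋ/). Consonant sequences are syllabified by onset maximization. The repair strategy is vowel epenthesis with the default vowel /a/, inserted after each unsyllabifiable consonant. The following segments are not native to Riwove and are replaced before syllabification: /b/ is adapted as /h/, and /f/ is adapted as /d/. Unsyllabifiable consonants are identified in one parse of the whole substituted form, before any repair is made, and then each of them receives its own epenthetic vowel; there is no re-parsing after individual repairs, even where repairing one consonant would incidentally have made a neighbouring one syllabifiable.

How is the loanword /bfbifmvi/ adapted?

Substitution: /b/ → /h/, /f/ → /d/, giving /hdhidmvi/.
The consonants /h/, /d/, /d/, /m/ cannot be parsed into a legal (C)V(N) syllable (only a nasal (/m/, /n/, or /ŋ/) is licensed in coda position; onsets are limited to one consonant).
Each unlicensed consonant becomes the onset of a new syllable: /h/ → /ha/, /d/ → /da/, /d/ → /da/, /m/ → /ma/.

hadahidamavi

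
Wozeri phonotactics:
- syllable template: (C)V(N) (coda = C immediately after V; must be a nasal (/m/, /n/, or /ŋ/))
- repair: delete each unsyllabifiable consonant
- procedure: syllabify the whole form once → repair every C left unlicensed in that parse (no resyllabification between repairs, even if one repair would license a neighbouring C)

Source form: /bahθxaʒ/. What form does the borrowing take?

The consonants /h/, /θ/, /ʒ/ cannot be parsed into a legal (C)V(N) syllable (only a nasal (/m/, /n/, or /ŋ/) is licensed in coda position; onsets are limited to one consonant).
Deleting the stranded consonants removes /h/, /θ/, /ʒ/.

baxa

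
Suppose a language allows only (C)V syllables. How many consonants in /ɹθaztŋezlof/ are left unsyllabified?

The consonants /ɹ/, /z/, /t/, /z/, /f/ cannot be parsed into a legal (C)V syllable (no codas are permitted; onsets are limited to one consonant).

5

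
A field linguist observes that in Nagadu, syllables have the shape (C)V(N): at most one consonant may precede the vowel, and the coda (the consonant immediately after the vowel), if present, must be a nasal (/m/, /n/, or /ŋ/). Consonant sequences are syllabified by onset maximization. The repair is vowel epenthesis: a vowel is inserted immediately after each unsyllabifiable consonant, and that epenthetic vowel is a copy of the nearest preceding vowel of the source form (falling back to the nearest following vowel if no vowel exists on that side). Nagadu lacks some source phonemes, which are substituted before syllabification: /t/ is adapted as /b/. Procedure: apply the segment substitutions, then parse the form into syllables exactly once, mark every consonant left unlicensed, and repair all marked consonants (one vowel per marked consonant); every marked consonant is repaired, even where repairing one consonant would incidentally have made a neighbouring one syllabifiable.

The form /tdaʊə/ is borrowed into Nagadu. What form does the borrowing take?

Substitution: /t/ → /b/, giving /bdaʊə/.
The consonants /b/ cannot be parsed into a legal (C)V(N) syllable (only a nasal (/m/, /n/, or /ŋ/) is licensed in coda position; onsets are limited to one consonant).
Each unlicensed consonant becomes the onset of a new syllable: /b/ → /ba/.

badaʊə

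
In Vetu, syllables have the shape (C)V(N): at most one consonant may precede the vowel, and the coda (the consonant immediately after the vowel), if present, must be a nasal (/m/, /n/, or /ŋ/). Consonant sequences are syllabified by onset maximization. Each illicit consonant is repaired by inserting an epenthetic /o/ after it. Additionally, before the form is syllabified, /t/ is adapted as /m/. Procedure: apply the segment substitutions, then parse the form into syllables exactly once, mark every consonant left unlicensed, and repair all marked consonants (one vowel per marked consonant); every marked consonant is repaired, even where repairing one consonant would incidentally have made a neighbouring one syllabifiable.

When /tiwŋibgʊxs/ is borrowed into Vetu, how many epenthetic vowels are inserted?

4

After substitution the input is /miwŋibgʊxs/.
The unsyllabifiable consonants are /w/, /b/, /x/, /s/; each receives one epenthetic vowel.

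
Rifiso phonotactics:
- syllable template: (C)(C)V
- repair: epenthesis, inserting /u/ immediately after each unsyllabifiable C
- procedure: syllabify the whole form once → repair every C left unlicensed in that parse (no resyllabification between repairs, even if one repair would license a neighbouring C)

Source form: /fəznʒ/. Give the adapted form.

Under (C)(C)V, the unsyllabifiable consonants are /z/, /n/, /ʒ/ (no codas are permitted; onsets may contain at most 2 consonants).
Each unlicensed consonant becomes the onset of a new syllable: /z/ → /zu/, /n/ → /nu/, /ʒ/ → /ʒu/.

fəzunuʒu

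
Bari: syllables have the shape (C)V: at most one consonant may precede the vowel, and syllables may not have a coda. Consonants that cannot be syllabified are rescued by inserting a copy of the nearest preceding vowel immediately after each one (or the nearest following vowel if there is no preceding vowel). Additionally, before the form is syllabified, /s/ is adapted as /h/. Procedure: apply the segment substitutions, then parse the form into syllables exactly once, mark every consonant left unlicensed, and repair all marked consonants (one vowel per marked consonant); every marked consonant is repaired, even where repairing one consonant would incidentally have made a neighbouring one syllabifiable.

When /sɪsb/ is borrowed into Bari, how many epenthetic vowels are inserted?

2

After substitution the input is /hɪhb/.
The unsyllabifiable consonants are /h/, /b/; each receives one epenthetic vowel.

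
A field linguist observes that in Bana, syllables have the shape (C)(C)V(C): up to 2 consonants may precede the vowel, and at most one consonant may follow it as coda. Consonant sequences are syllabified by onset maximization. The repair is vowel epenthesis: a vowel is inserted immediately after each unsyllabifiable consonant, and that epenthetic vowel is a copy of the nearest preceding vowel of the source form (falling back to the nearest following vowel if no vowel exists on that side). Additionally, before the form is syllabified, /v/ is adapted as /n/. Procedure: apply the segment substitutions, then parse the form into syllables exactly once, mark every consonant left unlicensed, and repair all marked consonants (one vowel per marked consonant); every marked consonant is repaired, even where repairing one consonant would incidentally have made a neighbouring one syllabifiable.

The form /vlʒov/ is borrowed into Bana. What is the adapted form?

Substitution: /v/ → /n/, giving /nlʒon/.
The consonants /n/ cannot be parsed into a legal (C)(C)V(C) syllable (at most one coda consonant is licensed; onsets may contain at most 2 consonants).
Each unlicensed consonant becomes the onset of a new syllable: /n/ → /no/.

nolʒon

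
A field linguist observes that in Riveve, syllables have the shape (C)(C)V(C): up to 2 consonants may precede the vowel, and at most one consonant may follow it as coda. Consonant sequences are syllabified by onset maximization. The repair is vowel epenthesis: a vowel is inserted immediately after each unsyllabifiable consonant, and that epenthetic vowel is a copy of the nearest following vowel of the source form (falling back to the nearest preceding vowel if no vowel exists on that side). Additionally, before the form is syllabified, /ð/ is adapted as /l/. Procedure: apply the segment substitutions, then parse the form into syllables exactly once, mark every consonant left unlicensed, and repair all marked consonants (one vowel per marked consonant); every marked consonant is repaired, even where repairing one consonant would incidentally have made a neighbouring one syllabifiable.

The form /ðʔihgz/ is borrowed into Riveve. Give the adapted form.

lʔihgizi

Substitution: /ð/ → /l/, giving /lʔihgz/.
The consonants /g/, /z/ cannot be parsed into a legal (C)(C)V(C) syllable (at most one coda consonant is licensed; onsets may contain at most 2 consonants).
Inserting the epenthetic vowel yields /g/ → /gi/, /z/ → /zi/.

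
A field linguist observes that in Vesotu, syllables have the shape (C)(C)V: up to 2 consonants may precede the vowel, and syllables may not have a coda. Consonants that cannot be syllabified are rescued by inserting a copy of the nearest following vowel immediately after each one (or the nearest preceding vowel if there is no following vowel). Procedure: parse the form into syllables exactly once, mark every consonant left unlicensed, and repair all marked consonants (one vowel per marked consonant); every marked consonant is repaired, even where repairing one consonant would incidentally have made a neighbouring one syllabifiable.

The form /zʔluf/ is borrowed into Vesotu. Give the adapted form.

zuʔlufu

Syllabifying with onset maximization leaves /z/, /f/ stranded (no codas are permitted; onsets may contain at most 2 consonants).
Each unlicensed consonant becomes the onset of a new syllable: /z/ → /zu/, /f/ → /fu/.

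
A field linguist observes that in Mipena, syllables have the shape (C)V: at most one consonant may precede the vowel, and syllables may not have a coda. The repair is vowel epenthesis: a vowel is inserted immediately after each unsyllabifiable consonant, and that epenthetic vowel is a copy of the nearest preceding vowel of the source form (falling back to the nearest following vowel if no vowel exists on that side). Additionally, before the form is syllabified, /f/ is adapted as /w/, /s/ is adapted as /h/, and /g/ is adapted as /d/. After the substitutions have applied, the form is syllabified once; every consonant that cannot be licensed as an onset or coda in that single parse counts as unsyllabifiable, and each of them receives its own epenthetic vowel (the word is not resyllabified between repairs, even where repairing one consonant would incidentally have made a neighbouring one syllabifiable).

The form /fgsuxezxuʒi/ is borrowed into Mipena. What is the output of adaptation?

wuduhuxezexuʒi

Substitution: /f/ → /w/, /g/ → /d/, /s/ → /h/, giving /wdhuxezxuʒi/.
The consonants /w/, /d/, /z/ cannot be parsed into a legal (C)V syllable (no codas are permitted; onsets are limited to one consonant).
Each unlicensed consonant becomes the onset of a new syllable: /w/ → /wu/, /d/ → /du/, /z/ → /ze/.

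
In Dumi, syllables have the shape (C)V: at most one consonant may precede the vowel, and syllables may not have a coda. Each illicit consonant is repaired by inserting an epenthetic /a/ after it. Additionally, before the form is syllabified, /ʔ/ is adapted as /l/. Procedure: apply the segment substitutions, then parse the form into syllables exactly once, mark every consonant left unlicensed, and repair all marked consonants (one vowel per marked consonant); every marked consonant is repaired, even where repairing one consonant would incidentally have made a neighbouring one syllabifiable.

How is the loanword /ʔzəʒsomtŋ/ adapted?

lazəʒasomataŋa

Substitution: /ʔ/ → /l/, giving /lzəʒsomtŋ/.
Under (C)V, the unsyllabifiable consonants are /l/, /ʒ/, /m/, /t/, /ŋ/ (no codas are permitted; onsets are limited to one consonant).
Epenthesis after each stranded consonant: /l/ → /la/, /ʒ/ → /ʒa/, /m/ → /ma/, /t/ → /ta/, /ŋ/ → /ŋa/.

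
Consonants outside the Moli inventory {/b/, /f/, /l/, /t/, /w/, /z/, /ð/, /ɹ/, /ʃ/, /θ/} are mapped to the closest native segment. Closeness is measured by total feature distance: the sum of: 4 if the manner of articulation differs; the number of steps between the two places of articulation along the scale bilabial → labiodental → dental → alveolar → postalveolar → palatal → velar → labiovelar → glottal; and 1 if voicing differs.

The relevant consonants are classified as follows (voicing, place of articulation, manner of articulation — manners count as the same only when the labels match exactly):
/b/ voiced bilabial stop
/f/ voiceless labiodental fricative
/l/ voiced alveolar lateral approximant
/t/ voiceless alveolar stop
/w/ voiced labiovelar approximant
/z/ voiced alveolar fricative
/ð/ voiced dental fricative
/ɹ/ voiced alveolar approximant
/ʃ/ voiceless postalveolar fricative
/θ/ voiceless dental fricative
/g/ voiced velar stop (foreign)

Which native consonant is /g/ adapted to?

t

/t/ is closest: same manner (stop), place distance 3 (velar→alveolar), voicing differs (+1); total 4. Next closest is /w/ at distance 5.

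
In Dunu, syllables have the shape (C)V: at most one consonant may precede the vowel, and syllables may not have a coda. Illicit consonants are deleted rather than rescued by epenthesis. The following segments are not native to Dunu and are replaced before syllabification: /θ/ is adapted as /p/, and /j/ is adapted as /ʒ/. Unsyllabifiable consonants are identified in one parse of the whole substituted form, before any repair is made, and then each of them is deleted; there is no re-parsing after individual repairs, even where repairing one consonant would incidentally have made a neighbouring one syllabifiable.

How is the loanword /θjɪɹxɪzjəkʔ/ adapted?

ʒɪxɪʒə

Substitution: /θ/ → /p/, /j/ → /ʒ/, giving /pʒɪɹxɪzʒəkʔ/.
The consonants /p/, /ɹ/, /z/, /k/, /ʔ/ cannot be parsed into a legal (C)V syllable (no codas are permitted; onsets are limited to one consonant).
Each unlicensed consonant is deleted: /p/, /ɹ/, /z/, /k/, /ʔ/.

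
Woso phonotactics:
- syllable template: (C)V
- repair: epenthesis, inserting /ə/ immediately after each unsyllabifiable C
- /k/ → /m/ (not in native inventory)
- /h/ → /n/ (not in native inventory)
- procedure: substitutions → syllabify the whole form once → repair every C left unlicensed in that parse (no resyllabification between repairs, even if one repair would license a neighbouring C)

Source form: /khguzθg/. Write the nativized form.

Substitution: /k/ → /m/, /h/ → /n/, giving /mnguzθg/.
Syllabifying with onset maximization leaves /m/, /n/, /z/, /θ/, /g/ stranded (no codas are permitted; onsets are limited to one consonant).
Each unlicensed consonant becomes the onset of a new syllable: /m/ → /mə/, /n/ → /nə/, /z/ → /zə/, /θ/ → /θə/, /g/ → /gə/.

mənəguzəθəgə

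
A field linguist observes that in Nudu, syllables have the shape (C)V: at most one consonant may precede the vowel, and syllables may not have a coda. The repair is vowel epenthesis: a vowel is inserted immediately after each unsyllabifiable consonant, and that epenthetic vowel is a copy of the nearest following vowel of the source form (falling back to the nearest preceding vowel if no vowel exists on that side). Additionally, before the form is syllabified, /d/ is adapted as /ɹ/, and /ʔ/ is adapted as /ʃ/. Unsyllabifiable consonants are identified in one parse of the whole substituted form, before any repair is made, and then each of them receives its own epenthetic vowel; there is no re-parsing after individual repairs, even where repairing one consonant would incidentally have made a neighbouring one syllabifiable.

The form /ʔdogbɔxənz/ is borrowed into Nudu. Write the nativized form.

Substitution: /ʔ/ → /ʃ/, /d/ → /ɹ/, giving /ʃɹogbɔxənz/.
The consonants /ʃ/, /g/, /n/, /z/ cannot be parsed into a legal (C)V syllable (no codas are permitted; onsets are limited to one consonant).
Inserting the epenthetic vowel yields /ʃ/ → /ʃo/, /g/ → /gɔ/, /n/ → /nə/, /z/ → /zə/.

ʃoɹogɔbɔxənəzə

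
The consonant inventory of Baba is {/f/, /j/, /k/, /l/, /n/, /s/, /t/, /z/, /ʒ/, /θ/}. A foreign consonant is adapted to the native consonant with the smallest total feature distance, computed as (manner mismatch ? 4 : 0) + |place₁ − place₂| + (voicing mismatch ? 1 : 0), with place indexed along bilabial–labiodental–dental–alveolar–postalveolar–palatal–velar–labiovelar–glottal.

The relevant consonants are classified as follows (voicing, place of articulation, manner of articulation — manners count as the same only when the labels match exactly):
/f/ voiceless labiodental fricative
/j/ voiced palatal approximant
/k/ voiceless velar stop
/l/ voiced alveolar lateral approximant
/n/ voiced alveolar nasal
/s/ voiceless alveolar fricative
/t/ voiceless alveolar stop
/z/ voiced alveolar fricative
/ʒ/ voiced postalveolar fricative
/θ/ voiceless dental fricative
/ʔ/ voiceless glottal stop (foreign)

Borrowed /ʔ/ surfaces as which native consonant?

k

/k/ is closest: same manner (stop), place distance 2 (glottal→velar), same voicing; total 2. Next closest is /t/ at distance 5.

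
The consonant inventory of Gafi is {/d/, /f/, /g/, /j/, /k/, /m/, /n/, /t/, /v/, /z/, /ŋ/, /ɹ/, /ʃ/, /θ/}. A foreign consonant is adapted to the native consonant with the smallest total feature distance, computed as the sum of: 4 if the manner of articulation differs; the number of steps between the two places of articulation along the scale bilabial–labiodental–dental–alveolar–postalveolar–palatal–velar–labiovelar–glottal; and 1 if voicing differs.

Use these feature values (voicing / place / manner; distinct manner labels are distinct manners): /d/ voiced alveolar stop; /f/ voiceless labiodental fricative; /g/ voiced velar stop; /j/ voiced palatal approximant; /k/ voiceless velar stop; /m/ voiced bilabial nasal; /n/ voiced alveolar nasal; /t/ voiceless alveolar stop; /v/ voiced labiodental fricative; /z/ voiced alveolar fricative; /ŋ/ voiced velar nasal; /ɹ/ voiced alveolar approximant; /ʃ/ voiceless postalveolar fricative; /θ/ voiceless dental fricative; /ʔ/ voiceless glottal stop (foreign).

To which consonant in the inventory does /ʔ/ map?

k

/k/ is closest: same manner (stop), place distance 2 (glottal→velar), same voicing; total 2. Next closest is /g/ at distance 3.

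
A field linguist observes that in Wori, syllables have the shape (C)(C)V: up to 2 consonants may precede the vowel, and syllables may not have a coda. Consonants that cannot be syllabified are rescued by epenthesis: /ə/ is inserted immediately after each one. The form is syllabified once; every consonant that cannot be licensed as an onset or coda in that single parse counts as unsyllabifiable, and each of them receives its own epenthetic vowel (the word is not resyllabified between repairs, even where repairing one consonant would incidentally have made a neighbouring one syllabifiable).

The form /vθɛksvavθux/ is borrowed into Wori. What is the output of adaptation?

vθɛkəsvavθuxə

Syllabifying with onset maximization leaves /k/, /x/ stranded (no codas are permitted; onsets may contain at most 2 consonants).
Inserting the epenthetic vowel yields /k/ → /kə/, /x/ → /xə/.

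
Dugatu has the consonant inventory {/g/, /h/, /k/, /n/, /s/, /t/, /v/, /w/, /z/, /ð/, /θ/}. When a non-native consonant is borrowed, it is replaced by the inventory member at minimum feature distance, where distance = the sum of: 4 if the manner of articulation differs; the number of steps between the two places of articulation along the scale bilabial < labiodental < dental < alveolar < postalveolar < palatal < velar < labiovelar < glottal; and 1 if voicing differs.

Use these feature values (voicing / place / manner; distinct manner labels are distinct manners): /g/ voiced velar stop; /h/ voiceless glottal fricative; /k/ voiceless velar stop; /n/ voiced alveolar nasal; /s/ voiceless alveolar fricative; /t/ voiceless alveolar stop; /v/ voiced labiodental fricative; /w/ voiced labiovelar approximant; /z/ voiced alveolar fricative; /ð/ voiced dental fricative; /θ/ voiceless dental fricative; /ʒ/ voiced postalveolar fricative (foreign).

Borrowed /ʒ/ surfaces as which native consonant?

z

/z/ is closest: same manner (fricative), place distance 1 (postalveolar→alveolar), same voicing; total 1. Next closest is /s/ at distance 2.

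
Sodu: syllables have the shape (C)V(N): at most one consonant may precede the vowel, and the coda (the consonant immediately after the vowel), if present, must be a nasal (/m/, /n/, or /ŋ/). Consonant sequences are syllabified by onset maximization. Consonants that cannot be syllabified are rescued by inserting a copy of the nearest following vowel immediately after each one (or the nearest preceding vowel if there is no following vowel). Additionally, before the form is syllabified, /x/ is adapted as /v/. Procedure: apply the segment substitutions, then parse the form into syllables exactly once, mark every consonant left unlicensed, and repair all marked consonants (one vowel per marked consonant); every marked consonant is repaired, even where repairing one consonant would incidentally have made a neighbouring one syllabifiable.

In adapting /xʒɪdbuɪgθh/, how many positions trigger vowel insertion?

5

After substitution the input is /vʒɪdbuɪgθh/.
The unsyllabifiable consonants are /v/, /d/, /g/, /θ/, /h/; each receives one epenthetic vowel.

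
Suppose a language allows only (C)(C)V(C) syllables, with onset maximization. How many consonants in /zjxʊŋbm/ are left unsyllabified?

3

The consonants /z/, /b/, /m/ cannot be parsed into a legal (C)(C)V(C) syllable (at most one coda consonant is licensed; onsets may contain at most 2 consonants).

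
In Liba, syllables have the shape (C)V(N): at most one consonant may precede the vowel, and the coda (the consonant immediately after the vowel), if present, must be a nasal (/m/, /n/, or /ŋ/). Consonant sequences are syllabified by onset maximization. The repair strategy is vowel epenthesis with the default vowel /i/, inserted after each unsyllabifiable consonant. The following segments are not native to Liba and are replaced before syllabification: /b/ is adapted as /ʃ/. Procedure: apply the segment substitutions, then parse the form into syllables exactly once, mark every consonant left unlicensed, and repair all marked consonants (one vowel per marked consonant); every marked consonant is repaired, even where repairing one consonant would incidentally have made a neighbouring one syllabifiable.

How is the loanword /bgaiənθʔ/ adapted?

ʃigaiənθiʔi

Substitution: /b/ → /ʃ/, giving /ʃgaiənθʔ/.
The consonants /ʃ/, /θ/, /ʔ/ cannot be parsed into a legal (C)V(N) syllable (only a nasal (/m/, /n/, or /ŋ/) is licensed in coda position; onsets are limited to one consonant).
Inserting the epenthetic vowel yields /ʃ/ → /ʃi/, /θ/ → /θi/, /ʔ/ → /ʔi/.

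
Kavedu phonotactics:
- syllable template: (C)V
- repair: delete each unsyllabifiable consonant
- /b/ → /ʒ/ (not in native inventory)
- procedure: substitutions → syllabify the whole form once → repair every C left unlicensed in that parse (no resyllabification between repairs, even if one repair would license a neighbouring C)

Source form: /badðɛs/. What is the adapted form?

Substitution: /b/ → /ʒ/, giving /ʒadðɛs/.
Syllabifying with onset maximization leaves /d/, /s/ stranded (no codas are permitted; onsets are limited to one consonant).
Deletion applies to /d/, /s/.

ʒaðɛ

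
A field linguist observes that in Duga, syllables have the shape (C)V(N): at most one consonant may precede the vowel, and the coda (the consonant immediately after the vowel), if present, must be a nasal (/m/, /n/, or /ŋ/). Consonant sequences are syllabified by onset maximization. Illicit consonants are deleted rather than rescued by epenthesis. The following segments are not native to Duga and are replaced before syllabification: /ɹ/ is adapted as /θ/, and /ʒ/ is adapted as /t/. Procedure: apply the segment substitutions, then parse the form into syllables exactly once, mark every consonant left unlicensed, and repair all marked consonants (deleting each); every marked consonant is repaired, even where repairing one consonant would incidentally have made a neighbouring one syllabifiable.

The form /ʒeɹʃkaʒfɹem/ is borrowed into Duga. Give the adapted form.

Substitution: /ʒ/ → /t/, /ɹ/ → /θ/, giving /teθʃkatfθem/.
The consonants /θ/, /ʃ/, /t/, /f/ cannot be parsed into a legal (C)V(N) syllable (only a nasal (/m/, /n/, or /ŋ/) is licensed in coda position; onsets are limited to one consonant).
Each unlicensed consonant is deleted: /θ/, /ʃ/, /t/, /f/.

tekaθem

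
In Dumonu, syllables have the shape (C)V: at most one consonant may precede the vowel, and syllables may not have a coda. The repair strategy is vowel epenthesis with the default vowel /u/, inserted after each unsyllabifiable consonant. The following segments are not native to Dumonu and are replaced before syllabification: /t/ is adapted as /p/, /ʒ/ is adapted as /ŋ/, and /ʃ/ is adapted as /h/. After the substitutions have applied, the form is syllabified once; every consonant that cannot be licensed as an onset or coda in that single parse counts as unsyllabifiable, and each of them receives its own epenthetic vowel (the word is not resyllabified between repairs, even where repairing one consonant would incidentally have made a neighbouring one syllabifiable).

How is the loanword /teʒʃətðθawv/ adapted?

peŋuhəpuðuθawuvu

Substitution: /t/ → /p/, /ʒ/ → /ŋ/, /ʃ/ → /h/, giving /peŋhəpðθawv/.
The consonants /ŋ/, /p/, /ð/, /w/, /v/ cannot be parsed into a legal (C)V syllable (no codas are permitted; onsets are limited to one consonant).
Inserting the epenthetic vowel yields /ŋ/ → /ŋu/, /p/ → /pu/, /ð/ → /ðu/, /w/ → /wu/, /v/ → /vu/.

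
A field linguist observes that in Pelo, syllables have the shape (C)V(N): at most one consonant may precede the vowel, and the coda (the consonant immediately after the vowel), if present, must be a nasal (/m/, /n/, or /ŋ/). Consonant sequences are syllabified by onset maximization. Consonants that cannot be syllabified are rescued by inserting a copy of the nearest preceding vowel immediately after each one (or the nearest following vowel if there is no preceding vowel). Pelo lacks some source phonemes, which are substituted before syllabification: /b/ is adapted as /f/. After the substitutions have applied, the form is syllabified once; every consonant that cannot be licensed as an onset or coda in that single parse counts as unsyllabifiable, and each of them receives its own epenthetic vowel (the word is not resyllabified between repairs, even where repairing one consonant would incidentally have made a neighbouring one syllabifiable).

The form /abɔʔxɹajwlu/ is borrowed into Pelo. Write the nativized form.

Substitution: /b/ → /f/, giving /afɔʔxɹajwlu/.
The consonants /ʔ/, /x/, /j/, /w/ cannot be parsed into a legal (C)V(N) syllable (only a nasal (/m/, /n/, or /ŋ/) is licensed in coda position; onsets are limited to one consonant).
Epenthesis after each stranded consonant: /ʔ/ → /ʔɔ/, /x/ → /xɔ/, /j/ → /ja/, /w/ → /wa/.

afɔʔɔxɔɹajawalu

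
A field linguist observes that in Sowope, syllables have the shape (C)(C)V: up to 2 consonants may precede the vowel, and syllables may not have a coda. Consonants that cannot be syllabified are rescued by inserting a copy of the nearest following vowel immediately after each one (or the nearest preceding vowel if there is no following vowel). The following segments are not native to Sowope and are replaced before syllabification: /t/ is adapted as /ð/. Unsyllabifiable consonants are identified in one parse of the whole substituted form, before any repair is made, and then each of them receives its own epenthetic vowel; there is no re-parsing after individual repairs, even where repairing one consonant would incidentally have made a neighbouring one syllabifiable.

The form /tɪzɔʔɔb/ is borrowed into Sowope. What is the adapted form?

ðɪzɔʔɔbɔ

Substitution: /t/ → /ð/, giving /ðɪzɔʔɔb/.
The consonants /b/ cannot be parsed into a legal (C)(C)V syllable (no codas are permitted; onsets may contain at most 2 consonants).
Each unlicensed consonant becomes the onset of a new syllable: /b/ → /bɔ/.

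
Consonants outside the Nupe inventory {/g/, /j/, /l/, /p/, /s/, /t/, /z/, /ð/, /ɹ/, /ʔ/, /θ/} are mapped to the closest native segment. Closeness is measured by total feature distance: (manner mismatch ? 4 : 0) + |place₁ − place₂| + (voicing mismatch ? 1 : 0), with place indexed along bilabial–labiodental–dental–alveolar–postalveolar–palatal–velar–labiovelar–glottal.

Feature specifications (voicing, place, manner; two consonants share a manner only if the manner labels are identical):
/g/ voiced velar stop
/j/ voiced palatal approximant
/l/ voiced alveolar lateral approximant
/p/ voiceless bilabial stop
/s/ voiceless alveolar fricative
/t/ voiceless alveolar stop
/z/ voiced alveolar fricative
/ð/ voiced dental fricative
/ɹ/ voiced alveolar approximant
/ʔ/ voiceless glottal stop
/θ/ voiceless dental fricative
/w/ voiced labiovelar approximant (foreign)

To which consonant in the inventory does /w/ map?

j

/j/ is closest: same manner (approximant), place distance 2 (labiovelar→palatal), same voicing; total 2. Next closest is /ɹ/ at distance 4.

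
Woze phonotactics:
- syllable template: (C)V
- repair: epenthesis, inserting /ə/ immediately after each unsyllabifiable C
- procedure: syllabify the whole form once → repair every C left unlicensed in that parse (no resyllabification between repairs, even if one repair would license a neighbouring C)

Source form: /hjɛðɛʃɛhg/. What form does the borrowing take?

The consonants /h/, /h/, /g/ cannot be parsed into a legal (C)V syllable (no codas are permitted; onsets are limited to one consonant).
Inserting the epenthetic vowel yields /h/ → /hə/, /h/ → /hə/, /g/ → /gə/.

həjɛðɛʃɛhəgə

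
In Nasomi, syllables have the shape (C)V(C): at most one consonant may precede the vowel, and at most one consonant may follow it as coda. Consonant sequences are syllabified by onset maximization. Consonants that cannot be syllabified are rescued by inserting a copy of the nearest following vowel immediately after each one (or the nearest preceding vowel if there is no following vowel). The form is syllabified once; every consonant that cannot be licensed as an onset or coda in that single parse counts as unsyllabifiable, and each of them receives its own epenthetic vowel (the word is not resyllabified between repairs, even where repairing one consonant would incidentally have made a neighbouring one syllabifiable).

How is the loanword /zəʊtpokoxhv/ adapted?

zəʊtpokoxhovo

The consonants /h/, /v/ cannot be parsed into a legal (C)V(C) syllable (at most one coda consonant is licensed; onsets are limited to one consonant).
Each unlicensed consonant becomes the onset of a new syllable: /h/ → /ho/, /v/ → /vo/.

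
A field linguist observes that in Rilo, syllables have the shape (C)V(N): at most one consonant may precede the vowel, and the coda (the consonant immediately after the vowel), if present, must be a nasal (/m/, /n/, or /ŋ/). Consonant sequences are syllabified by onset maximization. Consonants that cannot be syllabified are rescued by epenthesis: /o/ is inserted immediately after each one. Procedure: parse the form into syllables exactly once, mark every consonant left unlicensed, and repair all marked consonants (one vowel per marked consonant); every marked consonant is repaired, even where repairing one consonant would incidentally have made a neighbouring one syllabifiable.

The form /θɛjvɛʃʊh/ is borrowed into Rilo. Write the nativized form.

θɛjovɛʃʊho

Syllabifying with onset maximization leaves /j/, /h/ stranded (only a nasal (/m/, /n/, or /ŋ/) is licensed in coda position; onsets are limited to one consonant).
Each unlicensed consonant becomes the onset of a new syllable: /j/ → /jo/, /h/ → /ho/.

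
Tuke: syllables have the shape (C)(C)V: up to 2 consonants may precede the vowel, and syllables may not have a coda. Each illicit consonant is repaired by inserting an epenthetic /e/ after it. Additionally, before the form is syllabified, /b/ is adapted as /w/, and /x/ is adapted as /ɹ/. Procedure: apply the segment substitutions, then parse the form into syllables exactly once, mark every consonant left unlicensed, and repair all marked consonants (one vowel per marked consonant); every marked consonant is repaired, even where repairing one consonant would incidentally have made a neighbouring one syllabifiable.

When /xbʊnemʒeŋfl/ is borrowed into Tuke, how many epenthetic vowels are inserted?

After substitution the input is /ɹwʊnemʒeŋfl/.
The unsyllabifiable consonants are /ŋ/, /f/, /l/; each receives one epenthetic vowel.

3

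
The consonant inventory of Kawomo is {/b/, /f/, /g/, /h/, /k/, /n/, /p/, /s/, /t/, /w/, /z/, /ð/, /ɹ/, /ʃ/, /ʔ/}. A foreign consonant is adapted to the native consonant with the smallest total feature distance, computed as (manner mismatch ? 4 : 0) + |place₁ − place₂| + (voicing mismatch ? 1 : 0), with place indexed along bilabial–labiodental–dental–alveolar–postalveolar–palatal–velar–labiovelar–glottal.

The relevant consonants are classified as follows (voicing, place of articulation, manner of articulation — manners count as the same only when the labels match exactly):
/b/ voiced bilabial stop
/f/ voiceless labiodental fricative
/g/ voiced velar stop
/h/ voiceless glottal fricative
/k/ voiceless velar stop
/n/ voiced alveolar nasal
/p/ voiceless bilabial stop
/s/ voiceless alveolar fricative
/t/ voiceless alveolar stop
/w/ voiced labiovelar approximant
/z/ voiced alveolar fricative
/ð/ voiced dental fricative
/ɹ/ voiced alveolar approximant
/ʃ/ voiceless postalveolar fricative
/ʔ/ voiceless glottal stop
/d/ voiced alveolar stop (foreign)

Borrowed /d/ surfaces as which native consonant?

/t/ is closest: same manner (stop), place distance 0 (alveolar→alveolar), voicing differs (+1); total 1. Next closest is /b/ at distance 3.

t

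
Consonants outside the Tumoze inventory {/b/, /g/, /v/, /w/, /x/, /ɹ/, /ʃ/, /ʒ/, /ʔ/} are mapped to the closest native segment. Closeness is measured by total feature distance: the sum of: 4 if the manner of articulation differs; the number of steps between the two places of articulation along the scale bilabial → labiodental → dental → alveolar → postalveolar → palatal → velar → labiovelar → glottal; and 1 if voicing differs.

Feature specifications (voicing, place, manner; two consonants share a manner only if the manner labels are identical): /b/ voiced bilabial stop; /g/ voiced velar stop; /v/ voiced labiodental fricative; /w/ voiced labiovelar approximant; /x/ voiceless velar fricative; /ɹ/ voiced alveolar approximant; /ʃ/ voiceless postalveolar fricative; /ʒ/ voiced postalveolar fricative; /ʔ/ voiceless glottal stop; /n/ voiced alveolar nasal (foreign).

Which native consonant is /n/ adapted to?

ɹ

/ɹ/ is closest: manner differs (nasal→approximant, +4), place distance 0 (alveolar→alveolar), same voicing; total 4. Next closest is /ʒ/ at distance 5.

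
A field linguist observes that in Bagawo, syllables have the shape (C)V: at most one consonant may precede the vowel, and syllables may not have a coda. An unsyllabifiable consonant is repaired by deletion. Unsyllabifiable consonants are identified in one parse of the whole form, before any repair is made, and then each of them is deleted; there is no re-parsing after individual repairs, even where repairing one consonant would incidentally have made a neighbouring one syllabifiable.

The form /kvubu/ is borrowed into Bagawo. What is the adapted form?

vubu

Under (C)V, the unsyllabifiable consonants are /k/ (no codas are permitted; onsets are limited to one consonant).
Deletion applies to /k/.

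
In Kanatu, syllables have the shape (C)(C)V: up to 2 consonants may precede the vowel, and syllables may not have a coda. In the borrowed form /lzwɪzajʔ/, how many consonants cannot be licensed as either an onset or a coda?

Syllabifying with onset maximization leaves /l/, /j/, /ʔ/ stranded (no codas are permitted; onsets may contain at most 2 consonants).

3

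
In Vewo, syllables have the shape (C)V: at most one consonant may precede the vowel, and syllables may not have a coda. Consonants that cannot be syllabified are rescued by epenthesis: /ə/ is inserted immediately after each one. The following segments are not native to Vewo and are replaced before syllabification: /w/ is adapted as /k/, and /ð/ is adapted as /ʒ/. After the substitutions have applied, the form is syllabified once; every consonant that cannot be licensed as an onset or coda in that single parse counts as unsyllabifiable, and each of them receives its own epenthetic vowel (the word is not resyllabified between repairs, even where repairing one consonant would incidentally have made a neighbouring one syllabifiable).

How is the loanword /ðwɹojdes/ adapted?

Substitution: /ð/ → /ʒ/, /w/ → /k/, giving /ʒkɹojdes/.
Under (C)V, the unsyllabifiable consonants are /ʒ/, /k/, /j/, /s/ (no codas are permitted; onsets are limited to one consonant).
Epenthesis after each stranded consonant: /ʒ/ → /ʒə/, /k/ → /kə/, /j/ → /jə/, /s/ → /sə/.

ʒəkəɹojədesə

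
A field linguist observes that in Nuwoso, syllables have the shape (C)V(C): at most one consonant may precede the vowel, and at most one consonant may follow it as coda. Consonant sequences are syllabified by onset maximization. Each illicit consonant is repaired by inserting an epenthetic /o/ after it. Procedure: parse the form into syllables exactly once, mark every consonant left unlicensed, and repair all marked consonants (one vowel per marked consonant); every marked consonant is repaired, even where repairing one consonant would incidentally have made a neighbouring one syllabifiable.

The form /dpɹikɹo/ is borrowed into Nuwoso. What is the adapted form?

dopoɹikɹo

The consonants /d/, /p/ cannot be parsed into a legal (C)V(C) syllable (at most one coda consonant is licensed; onsets are limited to one consonant).
Inserting the epenthetic vowel yields /d/ → /do/, /p/ → /po/.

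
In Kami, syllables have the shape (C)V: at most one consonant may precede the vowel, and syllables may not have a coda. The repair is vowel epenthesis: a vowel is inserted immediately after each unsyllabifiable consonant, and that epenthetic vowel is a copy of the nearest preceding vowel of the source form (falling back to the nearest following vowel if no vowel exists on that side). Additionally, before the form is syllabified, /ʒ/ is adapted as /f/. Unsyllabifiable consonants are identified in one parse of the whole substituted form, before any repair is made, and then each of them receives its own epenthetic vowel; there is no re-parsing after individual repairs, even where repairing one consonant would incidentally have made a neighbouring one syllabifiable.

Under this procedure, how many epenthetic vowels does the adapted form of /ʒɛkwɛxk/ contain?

3

After substitution the input is /fɛkwɛxk/.
The unsyllabifiable consonants are /k/, /x/, /k/; each receives one epenthetic vowel.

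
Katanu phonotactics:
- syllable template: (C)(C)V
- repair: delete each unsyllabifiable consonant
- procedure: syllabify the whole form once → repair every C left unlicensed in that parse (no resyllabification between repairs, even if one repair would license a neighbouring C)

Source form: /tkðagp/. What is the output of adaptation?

kða

The consonants /t/, /g/, /p/ cannot be parsed into a legal (C)(C)V syllable (no codas are permitted; onsets may contain at most 2 consonants).
Each unlicensed consonant is deleted: /t/, /g/, /p/.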